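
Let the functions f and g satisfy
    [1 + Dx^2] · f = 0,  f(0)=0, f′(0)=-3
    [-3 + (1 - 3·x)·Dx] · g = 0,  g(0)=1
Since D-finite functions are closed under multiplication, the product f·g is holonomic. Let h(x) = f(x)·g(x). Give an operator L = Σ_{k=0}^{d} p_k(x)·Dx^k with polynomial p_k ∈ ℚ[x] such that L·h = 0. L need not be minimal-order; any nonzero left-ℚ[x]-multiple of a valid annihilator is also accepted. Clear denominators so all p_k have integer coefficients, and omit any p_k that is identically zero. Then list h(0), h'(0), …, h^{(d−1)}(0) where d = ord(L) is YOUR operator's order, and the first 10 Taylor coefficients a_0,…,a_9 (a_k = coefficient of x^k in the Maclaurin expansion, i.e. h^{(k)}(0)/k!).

f: a_k = 0, -3, 0, 1/2, 0, -1/40, 0, 1/1680, 0, -1/120960, …
g: a_k = 1, 3, 9, 27, 81, 243, 729, 2187, 6561, 19683, …
Product ⇒ symmetric product L₀, ord ≤ 2.
L = (-1 + 3·x) + 6·Dx + (-1 + 3·x)·Dx^2  (order 2).
h: a_k = 0, -3, -9, -53/2, -159/2, -9541/40, -28623/40, -3606497/1680, -3606497/560, -2337010057/120960, …
ICs: h(0) = 0, h′(0) = -3.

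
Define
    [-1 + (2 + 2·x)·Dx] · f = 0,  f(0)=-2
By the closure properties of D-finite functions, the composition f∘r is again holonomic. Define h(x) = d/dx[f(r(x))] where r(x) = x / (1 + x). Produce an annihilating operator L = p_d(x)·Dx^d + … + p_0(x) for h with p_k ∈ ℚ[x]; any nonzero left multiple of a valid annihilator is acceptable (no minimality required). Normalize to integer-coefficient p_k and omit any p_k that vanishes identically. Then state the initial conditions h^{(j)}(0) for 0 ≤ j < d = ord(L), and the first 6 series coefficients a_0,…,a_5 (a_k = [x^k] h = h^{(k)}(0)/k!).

f: a_k = -2, -1, 1/4, -1/8, 5/64, -7/128, …
L₀ from L_f via x↦r, Dx↦r'^{-1}Dx.
h=h₀': d/dx-closure on L₀ ⇒ L.
L = (-5 - 8·x) + (-2 - 6·x - 4·x^2)·Dx  (order 1).
h: a_k = -1, 5/2, -39/8, 141/16, -1995/128, 7059/256, …
ICs: h(0) = -1.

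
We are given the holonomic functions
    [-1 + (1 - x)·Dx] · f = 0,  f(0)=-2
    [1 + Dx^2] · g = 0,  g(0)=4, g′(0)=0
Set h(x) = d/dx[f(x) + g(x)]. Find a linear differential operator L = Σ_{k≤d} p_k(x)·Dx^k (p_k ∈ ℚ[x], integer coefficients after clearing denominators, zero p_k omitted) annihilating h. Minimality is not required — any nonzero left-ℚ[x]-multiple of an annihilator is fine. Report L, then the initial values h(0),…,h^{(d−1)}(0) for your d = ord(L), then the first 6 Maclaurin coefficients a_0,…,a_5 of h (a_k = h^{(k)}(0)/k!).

L = (26 - 4·x + 2·x^2) + (-7 + 9·x - 3·x^2 + x^3)·Dx + (26 - 4·x + 2·x^2)·Dx^2 + (-7 + 9·x - 3·x^2 + x^3)·Dx^3  (order 3).
h: a_k = -2, -8, -6, -22/3, -10, -361/30, …
ICs: h(0) = -2, h′(0) = -8, h′′(0) = -12.

f: a_k = -2, -2, -2, -2, -2, -2, …
g: a_k = 4, 0, -2, 0, 1/6, 0, …
f+g: L₀ = lclm(L_f,L_g), ord ≤ 1+2.
h=h₀': d/dx-closure on L₀ ⇒ L.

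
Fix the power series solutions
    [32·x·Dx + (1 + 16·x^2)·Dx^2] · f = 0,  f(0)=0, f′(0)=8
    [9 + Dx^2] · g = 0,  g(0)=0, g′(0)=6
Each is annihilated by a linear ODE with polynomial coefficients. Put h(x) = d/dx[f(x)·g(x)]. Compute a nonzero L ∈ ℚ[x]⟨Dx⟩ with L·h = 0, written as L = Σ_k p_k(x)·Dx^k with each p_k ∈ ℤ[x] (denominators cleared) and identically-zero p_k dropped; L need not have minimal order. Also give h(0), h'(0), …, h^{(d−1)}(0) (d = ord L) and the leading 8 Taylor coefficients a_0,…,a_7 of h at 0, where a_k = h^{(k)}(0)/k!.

f: a_k = 0, 8, 0, -128/3, 0, 2048/5, 0, -32768/7, …
g: a_k = 0, 6, 0, -9, 0, 81/20, 0, -243/280, …
Product ⇒ symmetric product L₀, ord ≤ 4.
Differentiate: ansatz ord ≤ ord L₀ ⇒ L.
L = (2922993 + 113986656·x^2 + 3239661312·x^4 + 5952061440·x^6 + 4156489728·x^8 - 7644119040·x^10 + 110075314176·x^12) + (1760832·x + 128480256·x^3 + 1888911360·x^5 + 5308416000·x^7 + 15288238080·x^9 + 48922361856·x^11)·Dx + (341202 + 13887168·x^2 + 389230080·x^4 + 940474368·x^6 + 1603141632·x^8 + 3737124864·x^10 + 24461180928·x^12)·Dx^2 + (195648·x + 14275584·x^3 + 209879040·x^5 + 589824000·x^7 + 1698693120·x^9 + 5435817984·x^11)·Dx^3 + (1825 + 135776·x^2 + 3251968·x^4 + 31014912·x^6 + 126812160·x^8 + 509607936·x^10 + 1358954496·x^12)·Dx^4  (order 4).
h: a_k = 0, 96, 0, -1312, 0, 17244, 0, -255624, …
ICs: h(0) = 0, h′(0) = 96, h′′(0) = 0, h′′′(0) = -7872.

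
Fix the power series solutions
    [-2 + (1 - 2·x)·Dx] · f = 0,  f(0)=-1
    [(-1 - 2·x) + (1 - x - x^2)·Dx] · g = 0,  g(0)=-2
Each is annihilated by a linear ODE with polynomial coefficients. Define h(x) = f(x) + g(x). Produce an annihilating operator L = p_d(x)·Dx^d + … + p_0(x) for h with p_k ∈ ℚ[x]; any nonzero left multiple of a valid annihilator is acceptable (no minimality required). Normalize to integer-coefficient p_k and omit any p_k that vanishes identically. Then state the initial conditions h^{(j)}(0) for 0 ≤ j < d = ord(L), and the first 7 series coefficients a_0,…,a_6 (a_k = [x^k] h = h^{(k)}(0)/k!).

L = (-12·x + 12·x^2 - 8·x^3) + (4 - 6·x - 6·x^2 + 16·x^3 - 16·x^4)·Dx + (-1 + 5·x - 9·x^2 + 6·x^3 + 2·x^4 - 4·x^5)·Dx^2  (order 2).
h: a_k = -3, -4, -8, -14, -26, -48, -90, …
ICs: h(0) = -3, h′(0) = -4.

f: a_k = -1, -2, -4, -8, -16, -32, -64, …
g: a_k = -2, -2, -4, -6, -10, -16, -26, …
h₀=f+g: left-lcm gives L₀, ord ≤ 2.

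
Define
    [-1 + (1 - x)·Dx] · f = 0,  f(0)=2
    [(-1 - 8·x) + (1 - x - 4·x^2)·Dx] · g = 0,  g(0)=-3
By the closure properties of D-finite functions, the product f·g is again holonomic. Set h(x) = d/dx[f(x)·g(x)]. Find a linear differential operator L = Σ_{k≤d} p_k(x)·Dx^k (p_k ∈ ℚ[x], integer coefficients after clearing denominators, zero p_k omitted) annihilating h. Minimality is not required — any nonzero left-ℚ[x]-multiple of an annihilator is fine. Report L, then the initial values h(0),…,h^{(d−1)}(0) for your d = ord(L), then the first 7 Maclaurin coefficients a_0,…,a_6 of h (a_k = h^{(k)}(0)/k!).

f: a_k = 2, 2, 2, 2, 2, 2, 2, …
g: a_k = -3, -3, -15, -27, -87, -195, -543, …
f·g: L₀ = L_f ⊗_s L_g, ord ≤ 1·1.
h₀' ⇒ L via d/dx closure of L₀.
L = (7 + 6·x + 3·x^2 - 96·x^3 + 96·x^4) + (-1 - x + 15·x^2 - 7·x^3 - 30·x^4 + 24·x^5)·Dx  (order 1).
h: a_k = -12, -84, -288, -1080, -3300, -10476, -30744, …
ICs: h(0) = -12.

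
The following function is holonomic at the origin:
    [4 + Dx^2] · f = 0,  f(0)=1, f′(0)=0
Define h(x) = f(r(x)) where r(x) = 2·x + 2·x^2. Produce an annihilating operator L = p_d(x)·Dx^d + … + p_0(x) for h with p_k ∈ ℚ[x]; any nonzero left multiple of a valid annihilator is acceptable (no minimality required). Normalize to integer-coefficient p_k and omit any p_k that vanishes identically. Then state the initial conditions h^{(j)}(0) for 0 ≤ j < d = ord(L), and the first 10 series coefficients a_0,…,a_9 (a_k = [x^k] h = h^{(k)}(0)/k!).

L = (16 + 96·x + 192·x^2 + 128·x^3) - 2·Dx + (1 + 2·x)·Dx^2  (order 2).
h: a_k = 1, 0, -8, -16, 8/3, 128/3, 2624/45, 128/15, -23008/315, -31744/315, …
ICs: h(0) = 1, h′(0) = 0.

f: a_k = 1, 0, -2, 0, 2/3, 0, -4/45, 0, 2/315, 0, …
L₀ from L_f via x↦r, Dx↦r'^{-1}Dx.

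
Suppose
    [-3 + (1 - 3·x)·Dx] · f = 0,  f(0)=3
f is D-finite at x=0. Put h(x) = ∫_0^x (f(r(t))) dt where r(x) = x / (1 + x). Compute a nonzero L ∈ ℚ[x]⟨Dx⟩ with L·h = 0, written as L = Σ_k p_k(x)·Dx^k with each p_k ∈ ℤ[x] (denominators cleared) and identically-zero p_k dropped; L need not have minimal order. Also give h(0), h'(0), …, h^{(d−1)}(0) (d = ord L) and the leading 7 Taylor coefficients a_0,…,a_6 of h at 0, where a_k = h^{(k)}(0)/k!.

L = 3·Dx + (-1 + x + 2·x^2)·Dx^2  (order 2).
h: a_k = 0, 3, 9/2, 6, 9, 72/5, 24, …
ICs: h(0) = 0, h′(0) = 3.

f: a_k = 3, 9, 27, 81, 243, 729, 2187, …
f∘r: x↦r, Dx↦Dx/r' in L_f ⇒ L₀.
Integrate: L := L₀·Dx.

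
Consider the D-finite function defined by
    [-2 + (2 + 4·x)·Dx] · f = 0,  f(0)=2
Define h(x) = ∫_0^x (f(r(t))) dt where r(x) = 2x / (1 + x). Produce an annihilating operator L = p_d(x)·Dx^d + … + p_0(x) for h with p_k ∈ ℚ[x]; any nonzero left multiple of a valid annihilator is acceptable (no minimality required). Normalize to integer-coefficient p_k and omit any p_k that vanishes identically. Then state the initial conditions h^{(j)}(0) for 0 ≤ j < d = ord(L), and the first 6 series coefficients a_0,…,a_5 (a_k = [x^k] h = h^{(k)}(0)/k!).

f: a_k = 2, 2, -1, 1, -5/4, 7/4, …
L₀ from L_f via x↦r, Dx↦r'^{-1}Dx.
∫: right-multiply L₀ by Dx.
L = -2·Dx + (1 + 6·x + 5·x^2)·Dx^2  (order 2).
h: a_k = 0, 2, 2, -8/3, 5, -12, …
ICs: h(0) = 0, h′(0) = 2.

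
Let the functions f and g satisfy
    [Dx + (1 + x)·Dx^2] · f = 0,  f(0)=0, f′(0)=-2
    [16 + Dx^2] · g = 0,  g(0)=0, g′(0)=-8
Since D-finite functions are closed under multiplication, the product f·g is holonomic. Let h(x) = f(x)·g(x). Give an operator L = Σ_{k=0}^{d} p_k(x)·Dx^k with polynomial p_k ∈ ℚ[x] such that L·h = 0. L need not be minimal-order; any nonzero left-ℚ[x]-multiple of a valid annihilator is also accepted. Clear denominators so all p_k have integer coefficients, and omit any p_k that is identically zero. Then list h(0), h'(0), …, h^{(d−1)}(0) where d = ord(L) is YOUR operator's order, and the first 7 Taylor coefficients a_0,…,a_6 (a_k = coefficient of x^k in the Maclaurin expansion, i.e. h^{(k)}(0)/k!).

f: a_k = 0, -2, 1, -2/3, 1/2, -2/5, 1/3, …
g: a_k = 0, -8, 0, 64/3, 0, -256/15, 0, …
L₀ := L_f ⊗_s L_g (sym. prod.), ord ≤ 4.
L = (15072 + 62976·x + 97024·x^2 + 65536·x^3 + 16384·x^4) + (1984 + 6080·x + 6144·x^2 + 2048·x^3)·Dx + (1950 + 8000·x + 12192·x^2 + 8192·x^3 + 2048·x^4)·Dx^2 + (124 + 380·x + 384·x^2 + 128·x^3)·Dx^3 + (63 + 254·x + 383·x^2 + 256·x^3 + 64·x^4)·Dx^4  (order 4).
h: a_k = 0, 0, 16, -8, -112/3, 52/3, 208/9, …
ICs: h(0) = 0, h′(0) = 0, h′′(0) = 32, h′′′(0) = -48.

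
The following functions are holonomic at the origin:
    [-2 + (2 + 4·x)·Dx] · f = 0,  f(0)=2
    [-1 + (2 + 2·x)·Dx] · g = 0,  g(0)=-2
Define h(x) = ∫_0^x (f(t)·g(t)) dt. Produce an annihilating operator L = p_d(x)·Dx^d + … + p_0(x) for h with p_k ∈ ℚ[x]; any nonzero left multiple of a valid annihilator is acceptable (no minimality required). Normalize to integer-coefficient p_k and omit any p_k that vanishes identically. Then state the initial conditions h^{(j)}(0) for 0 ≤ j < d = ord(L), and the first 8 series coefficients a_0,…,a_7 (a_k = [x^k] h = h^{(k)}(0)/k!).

f: a_k = 2, 2, -1, 1, -5/4, 7/4, -21/8, 33/8, …
g: a_k = -2, -1, 1/4, -1/8, 5/64, -7/128, 21/512, -33/1024, …
Sym-product of L_f,L_g gives L₀ (≤ ord 1).
h=∫h₀ ⇒ L = L₀·Dx.
L = (-3 - 4·x)·Dx + (2 + 6·x + 4·x^2)·Dx^2  (order 2).
h: a_k = 0, -4, -3, 1/6, -3/16, 37/160, -39/128, 757/1792, …
ICs: h(0) = 0, h′(0) = -4.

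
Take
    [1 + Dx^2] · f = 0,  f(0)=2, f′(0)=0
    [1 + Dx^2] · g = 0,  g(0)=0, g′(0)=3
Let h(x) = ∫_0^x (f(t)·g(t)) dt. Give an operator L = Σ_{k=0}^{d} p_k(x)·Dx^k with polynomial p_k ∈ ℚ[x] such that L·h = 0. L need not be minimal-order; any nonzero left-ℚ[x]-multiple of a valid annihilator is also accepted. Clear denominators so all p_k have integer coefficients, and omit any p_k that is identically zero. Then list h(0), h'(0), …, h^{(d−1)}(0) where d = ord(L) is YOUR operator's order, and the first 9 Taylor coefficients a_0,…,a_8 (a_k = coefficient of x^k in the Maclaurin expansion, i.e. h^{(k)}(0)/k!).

L = 4·Dx^2 + Dx^4  (order 4).
h: a_k = 0, 0, 3, 0, -1, 0, 2/15, 0, -1/105, …
ICs: h(0) = 0, h′(0) = 0, h′′(0) = 6, h′′′(0) = 0.

f: a_k = 2, 0, -1, 0, 1/12, 0, -1/360, 0, 1/20160, …
g: a_k = 0, 3, 0, -1/2, 0, 1/40, 0, -1/1680, 0, …
Sym-product of L_f,L_g gives L₀ (≤ ord 4).
Integrate: L := L₀·Dx.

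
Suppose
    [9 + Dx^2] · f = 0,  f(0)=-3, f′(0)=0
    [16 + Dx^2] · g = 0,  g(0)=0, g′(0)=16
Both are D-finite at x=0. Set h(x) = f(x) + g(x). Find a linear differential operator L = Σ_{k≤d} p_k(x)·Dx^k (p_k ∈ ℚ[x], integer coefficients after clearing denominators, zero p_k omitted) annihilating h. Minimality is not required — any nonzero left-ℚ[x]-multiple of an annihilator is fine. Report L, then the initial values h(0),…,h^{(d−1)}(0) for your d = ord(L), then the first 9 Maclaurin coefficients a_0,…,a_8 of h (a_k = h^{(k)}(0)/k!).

f: a_k = -3, 0, 27/2, 0, -81/8, 0, 243/80, 0, -2187/4480, …
g: a_k = 0, 16, 0, -128/3, 0, 512/15, 0, -4096/315, 0, …
Weyl lclm of L_f,L_g ⇒ L₀ (ord ≤ 4).
L = 144 + 25·Dx^2 + Dx^4  (order 4).
h: a_k = -3, 16, 27/2, -128/3, -81/8, 512/15, 243/80, -4096/315, -2187/4480, …
ICs: h(0) = -3, h′(0) = 16, h′′(0) = 27, h′′′(0) = -256.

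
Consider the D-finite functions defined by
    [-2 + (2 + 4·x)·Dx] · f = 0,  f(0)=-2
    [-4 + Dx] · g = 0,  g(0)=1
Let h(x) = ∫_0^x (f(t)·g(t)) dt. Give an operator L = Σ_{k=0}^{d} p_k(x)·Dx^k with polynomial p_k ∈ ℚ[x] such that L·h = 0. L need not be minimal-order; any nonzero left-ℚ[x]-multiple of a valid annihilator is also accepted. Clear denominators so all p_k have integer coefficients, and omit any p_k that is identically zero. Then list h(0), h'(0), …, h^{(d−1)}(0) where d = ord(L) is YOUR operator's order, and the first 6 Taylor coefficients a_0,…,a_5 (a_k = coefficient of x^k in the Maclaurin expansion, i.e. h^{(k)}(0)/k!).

f: a_k = -2, -2, 1, -1, 5/4, -7/4, …
g: a_k = 1, 4, 8, 32/3, 32/3, 128/15, …
f·g: L₀ = L_f ⊗_s L_g, ord ≤ 1·1.
Integrate: L := L₀·Dx.
L = (-5 - 8·x)·Dx + (1 + 2·x)·Dx^2  (order 2).
h: a_k = 0, -2, -5, -23/3, -103/12, -449/60, …
ICs: h(0) = 0, h′(0) = -2.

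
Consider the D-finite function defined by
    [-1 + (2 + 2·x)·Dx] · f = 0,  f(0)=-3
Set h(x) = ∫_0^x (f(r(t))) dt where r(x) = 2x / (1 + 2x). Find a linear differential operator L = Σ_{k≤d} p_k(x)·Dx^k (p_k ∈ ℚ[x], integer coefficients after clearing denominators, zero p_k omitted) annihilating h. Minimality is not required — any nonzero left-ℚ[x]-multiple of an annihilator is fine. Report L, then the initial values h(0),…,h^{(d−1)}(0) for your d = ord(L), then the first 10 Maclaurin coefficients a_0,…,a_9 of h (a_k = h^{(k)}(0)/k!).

L = -Dx + (1 + 6·x + 8·x^2)·Dx^2  (order 2).
h: a_k = 0, -3, -3/2, 5/2, -39/8, 423/40, -399/16, 7059/112, -21615/128, 182461/384, …
ICs: h(0) = 0, h′(0) = -3.

f: a_k = -3, -3/2, 3/8, -3/16, 15/128, -21/256, 63/1024, -99/2048, 1287/32768, -2145/65536, …
f∘r: x↦r, Dx↦Dx/r' in L_f ⇒ L₀.
h=∫h₀ ⇒ L = L₀·Dx.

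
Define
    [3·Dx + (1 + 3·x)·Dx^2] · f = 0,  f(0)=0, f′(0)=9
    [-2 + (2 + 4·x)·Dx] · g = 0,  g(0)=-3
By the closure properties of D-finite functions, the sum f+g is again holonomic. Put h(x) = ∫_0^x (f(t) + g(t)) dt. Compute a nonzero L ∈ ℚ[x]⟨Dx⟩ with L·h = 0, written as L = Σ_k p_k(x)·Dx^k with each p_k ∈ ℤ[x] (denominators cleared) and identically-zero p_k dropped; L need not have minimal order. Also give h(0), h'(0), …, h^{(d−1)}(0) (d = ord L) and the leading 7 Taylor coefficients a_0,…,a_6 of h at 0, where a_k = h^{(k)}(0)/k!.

f: a_k = 0, 9, -27/2, 27, -243/4, 729/5, -729/2, …
g: a_k = -3, -3, 3/2, -3/2, 15/8, -21/8, 63/16, …
h₀=f+g: left-lcm gives L₀, ord ≤ 3.
Integrate: L := L₀·Dx.
L = (18 + 18·x)·Dx^2 + (30 + 108·x + 90·x^2)·Dx^3 + (4 + 26·x + 54·x^2 + 36·x^3)·Dx^4  (order 4).
h: a_k = 0, -3, 3, -4, 51/8, -471/40, 1909/80, …
ICs: h(0) = 0, h′(0) = -3, h′′(0) = 6, h′′′(0) = -24.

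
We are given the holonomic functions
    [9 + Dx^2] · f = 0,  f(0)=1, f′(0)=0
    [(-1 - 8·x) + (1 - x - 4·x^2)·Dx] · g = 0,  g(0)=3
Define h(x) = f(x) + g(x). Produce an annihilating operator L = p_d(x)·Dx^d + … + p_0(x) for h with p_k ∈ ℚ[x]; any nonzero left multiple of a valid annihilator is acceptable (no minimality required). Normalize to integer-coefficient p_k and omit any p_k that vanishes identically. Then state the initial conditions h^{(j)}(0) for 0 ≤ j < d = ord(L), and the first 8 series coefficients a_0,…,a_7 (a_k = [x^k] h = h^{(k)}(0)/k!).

L = (-567 - 4806·x - 3321·x^2 - 9936·x^3 - 6480·x^4 - 10368·x^5) + (171 - 117·x - 441·x^2 + 135·x^3 - 540·x^4 - 3888·x^5 - 5184·x^6)·Dx + (-63 - 534·x - 369·x^2 - 1104·x^3 - 720·x^4 - 1152·x^5)·Dx^2 + (19 - 13·x - 49·x^2 + 15·x^3 - 60·x^4 - 432·x^5 - 576·x^6)·Dx^3  (order 3).
h: a_k = 4, 3, 21/2, 27, 723/8, 195, 43359/80, 1323, …
ICs: h(0) = 4, h′(0) = 3, h′′(0) = 21.

f: a_k = 1, 0, -9/2, 0, 27/8, 0, -81/80, 0, …
g: a_k = 3, 3, 15, 27, 87, 195, 543, 1323, …
f+g: L₀ = lclm(L_f,L_g), ord ≤ 2+1.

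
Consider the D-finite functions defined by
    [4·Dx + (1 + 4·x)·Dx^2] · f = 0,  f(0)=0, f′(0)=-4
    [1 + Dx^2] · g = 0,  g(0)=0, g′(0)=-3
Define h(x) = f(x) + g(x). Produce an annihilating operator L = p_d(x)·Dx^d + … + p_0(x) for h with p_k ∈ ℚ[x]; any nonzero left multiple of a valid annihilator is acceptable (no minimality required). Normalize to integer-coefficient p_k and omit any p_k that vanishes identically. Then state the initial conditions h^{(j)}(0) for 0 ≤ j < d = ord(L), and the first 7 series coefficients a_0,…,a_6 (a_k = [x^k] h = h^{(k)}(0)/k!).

f: a_k = 0, -4, 8, -64/3, 64, -1024/5, 2048/3, …
g: a_k = 0, -3, 0, 1/2, 0, -1/40, 0, …
Sum ⇒ L₀ = lclm(L_f,L_g) in ℚ(x)⟨Dx⟩.
L = (388 + 32·x + 64·x^2)·Dx + (33 + 140·x + 48·x^2 + 64·x^3)·Dx^2 + (388 + 32·x + 64·x^2)·Dx^3 + (33 + 140·x + 48·x^2 + 64·x^3)·Dx^4  (order 4).
h: a_k = 0, -7, 8, -125/6, 64, -8193/40, 2048/3, …
ICs: h(0) = 0, h′(0) = -7, h′′(0) = 16, h′′′(0) = -125.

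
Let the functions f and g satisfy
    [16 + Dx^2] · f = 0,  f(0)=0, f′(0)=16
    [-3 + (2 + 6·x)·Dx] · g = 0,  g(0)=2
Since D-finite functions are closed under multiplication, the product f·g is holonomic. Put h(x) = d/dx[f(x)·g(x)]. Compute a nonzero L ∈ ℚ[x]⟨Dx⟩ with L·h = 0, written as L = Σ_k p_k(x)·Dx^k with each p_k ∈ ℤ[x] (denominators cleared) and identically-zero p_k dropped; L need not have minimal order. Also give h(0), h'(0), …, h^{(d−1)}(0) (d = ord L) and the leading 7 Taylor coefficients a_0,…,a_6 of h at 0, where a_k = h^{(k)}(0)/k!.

f: a_k = 0, 16, 0, -128/3, 0, 512/15, 0, …
g: a_k = 2, 3, -9/4, 27/8, -405/64, 1701/128, -15309/512, …
f·g: L₀ = L_f ⊗_s L_g, ord ≤ 2·1.
h₀' ⇒ L via d/dx closure of L₀.
L = (9613 + 83712·x + 273024·x^2 + 442368·x^3 + 331776·x^4) + (-444 - 5940·x - 20736·x^2 - 20736·x^3)·Dx + (364 + 3720·x + 14796·x^2 + 27648·x^3 + 20736·x^4)·Dx^2  (order 2).
h: a_k = 32, 96, -364, -296, 3781/12, 20523/20, -3137023/1440, …
ICs: h(0) = 32, h′(0) = 96.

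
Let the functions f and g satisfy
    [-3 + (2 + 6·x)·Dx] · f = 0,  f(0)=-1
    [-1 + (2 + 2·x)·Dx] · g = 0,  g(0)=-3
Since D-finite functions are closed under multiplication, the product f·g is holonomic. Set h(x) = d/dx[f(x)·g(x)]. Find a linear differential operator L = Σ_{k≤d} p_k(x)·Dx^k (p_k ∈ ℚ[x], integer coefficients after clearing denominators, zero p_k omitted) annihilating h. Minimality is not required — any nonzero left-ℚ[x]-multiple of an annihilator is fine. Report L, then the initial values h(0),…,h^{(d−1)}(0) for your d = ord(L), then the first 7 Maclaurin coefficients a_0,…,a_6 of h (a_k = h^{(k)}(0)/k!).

f: a_k = -1, -3/2, 9/8, -27/16, 405/128, -1701/256, 15309/1024, …
g: a_k = -3, -3/2, 3/8, -3/16, 15/128, -21/256, 63/1024, …
L₀ := L_f ⊗_s L_g (sym. prod.), ord ≤ 1.
Differentiate: ansatz ord ≤ ord L₀ ⇒ L.
L = -1 + (-2 - 11·x - 18·x^2 - 9·x^3)·Dx  (order 1).
h: a_k = 6, -3, 9, -51/2, 285/4, -1593/8, 4473/8, …
ICs: h(0) = 6.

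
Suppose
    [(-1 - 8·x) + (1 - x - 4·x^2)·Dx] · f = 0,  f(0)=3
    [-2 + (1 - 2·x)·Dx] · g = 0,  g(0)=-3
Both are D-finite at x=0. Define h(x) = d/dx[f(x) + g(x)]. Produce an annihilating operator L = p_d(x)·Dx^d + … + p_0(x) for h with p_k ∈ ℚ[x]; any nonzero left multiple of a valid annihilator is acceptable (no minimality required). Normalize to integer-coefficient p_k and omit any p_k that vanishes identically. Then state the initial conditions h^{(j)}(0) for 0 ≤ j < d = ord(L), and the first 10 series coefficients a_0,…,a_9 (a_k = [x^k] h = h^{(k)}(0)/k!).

L = (12 - 576·x + 1152·x^2 - 3072·x^3 + 1536·x^4) + (15 + 60·x - 288·x^2 + 1152·x^3 - 2880·x^4 + 1536·x^5)·Dx + (-3 + 21·x - 78·x^2 + 128·x^3 + 96·x^4 - 448·x^5 + 256·x^6)·Dx^2  (order 2).
h: a_k = -3, 6, 9, 156, 495, 2106, 6573, 21816, 65259, 196950, …
ICs: h(0) = -3, h′(0) = 6.

f: a_k = 3, 3, 15, 27, 87, 195, 543, 1323, 3495, 8787, …
g: a_k = -3, -6, -12, -24, -48, -96, -192, -384, -768, -1536, …
h₀=f+g: left-lcm gives L₀, ord ≤ 2.
Derive L from L₀ (diff closure).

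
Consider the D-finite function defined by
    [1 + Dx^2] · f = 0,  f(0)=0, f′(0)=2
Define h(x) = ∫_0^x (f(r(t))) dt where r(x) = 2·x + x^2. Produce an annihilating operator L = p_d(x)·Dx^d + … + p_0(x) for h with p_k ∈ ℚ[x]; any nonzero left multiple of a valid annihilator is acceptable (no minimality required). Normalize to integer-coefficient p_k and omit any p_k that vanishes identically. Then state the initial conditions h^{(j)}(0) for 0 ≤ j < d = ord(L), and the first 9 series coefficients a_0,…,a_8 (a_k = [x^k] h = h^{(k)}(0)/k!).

f: a_k = 0, 2, 0, -1/3, 0, 1/60, 0, -1/2520, 0, …
Change of var in L_f (x↦r) gives L₀.
h=∫h₀ ⇒ L = L₀·Dx.
L = (4 + 12·x + 12·x^2 + 4·x^3)·Dx - Dx^2 + (1 + x)·Dx^3  (order 3).
h: a_k = 0, 0, 2, 2/3, -2/3, -4/5, -11/45, 1/7, 101/630, …
ICs: h(0) = 0, h′(0) = 0, h′′(0) = 4.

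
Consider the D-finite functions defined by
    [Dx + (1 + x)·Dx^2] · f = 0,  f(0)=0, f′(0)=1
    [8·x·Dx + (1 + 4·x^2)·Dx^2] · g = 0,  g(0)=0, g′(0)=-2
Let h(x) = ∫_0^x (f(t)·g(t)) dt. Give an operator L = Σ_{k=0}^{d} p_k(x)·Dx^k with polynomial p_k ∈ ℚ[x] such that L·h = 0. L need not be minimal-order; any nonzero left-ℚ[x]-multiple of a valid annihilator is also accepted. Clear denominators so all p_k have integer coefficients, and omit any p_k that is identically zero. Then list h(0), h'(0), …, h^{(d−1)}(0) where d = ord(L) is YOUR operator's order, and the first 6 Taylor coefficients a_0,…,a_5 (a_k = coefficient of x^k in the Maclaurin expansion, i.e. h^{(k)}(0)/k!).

L = (288 + 560·x + 3584·x^2 + 8640·x^3 + 7680·x^4 + 3328·x^5 + 1024·x^7)·Dx^2 + (258 + 1840·x + 6992·x^2 + 19264·x^3 + 29440·x^4 + 23808·x^5 + 8960·x^6 + 3072·x^7 + 3584·x^8)·Dx^3 + (36 + 628·x + 2496·x^2 + 6192·x^3 + 12288·x^4 + 15936·x^5 + 12288·x^6 + 5376·x^7 + 3072·x^8 + 2048·x^9)·Dx^4 + (17 + 66·x + 241·x^2 + 608·x^3 + 1152·x^4 + 1728·x^5 + 2016·x^6 + 1536·x^7 + 768·x^8 + 512·x^9 + 256·x^10)·Dx^5  (order 5).
h: a_k = 0, 0, 0, -2/3, 1/4, 2/5, …
ICs: h(0) = 0, h′(0) = 0, h′′(0) = 0, h′′′(0) = -4, h′′′′(0) = 6.

f: a_k = 0, 1, -1/2, 1/3, -1/4, 1/5, …
g: a_k = 0, -2, 0, 8/3, 0, -32/5, …
L₀ := L_f ⊗_s L_g (sym. prod.), ord ≤ 4.
h=∫h₀ ⇒ L = L₀·Dx.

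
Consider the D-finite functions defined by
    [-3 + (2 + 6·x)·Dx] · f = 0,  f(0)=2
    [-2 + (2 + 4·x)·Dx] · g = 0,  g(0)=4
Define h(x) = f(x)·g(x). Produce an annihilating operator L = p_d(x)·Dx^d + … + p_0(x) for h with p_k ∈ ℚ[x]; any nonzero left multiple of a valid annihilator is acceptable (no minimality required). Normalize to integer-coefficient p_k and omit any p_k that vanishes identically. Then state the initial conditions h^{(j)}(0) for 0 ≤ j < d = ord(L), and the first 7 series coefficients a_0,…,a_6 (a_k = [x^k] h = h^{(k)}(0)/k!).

L = (-5 - 12·x) + (2 + 10·x + 12·x^2)·Dx  (order 1).
h: a_k = 8, 20, -1, 5/2, -101/16, 515/32, -5301/128, …
ICs: h(0) = 8.

f: a_k = 2, 3, -9/4, 27/8, -405/64, 1701/128, -15309/512, …
g: a_k = 4, 4, -2, 2, -5/2, 7/2, -21/4, …
Product ⇒ symmetric product L₀, ord ≤ 1.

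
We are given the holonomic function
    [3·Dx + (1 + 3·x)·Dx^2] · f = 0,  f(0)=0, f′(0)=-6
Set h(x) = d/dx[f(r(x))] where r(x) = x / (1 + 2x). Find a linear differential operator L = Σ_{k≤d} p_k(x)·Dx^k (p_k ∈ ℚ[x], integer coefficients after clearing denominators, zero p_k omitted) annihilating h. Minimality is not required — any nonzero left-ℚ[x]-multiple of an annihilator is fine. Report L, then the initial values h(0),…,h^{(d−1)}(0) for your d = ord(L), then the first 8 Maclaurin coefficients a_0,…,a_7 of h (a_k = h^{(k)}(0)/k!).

L = (7 + 20·x) + (1 + 7·x + 10·x^2)·Dx  (order 1).
h: a_k = -6, 42, -234, 1218, -6186, 31122, -155994, 780738, …
ICs: h(0) = -6.

f: a_k = 0, -6, 9, -18, 81/2, -486/5, 243, -4374/7, …
Substitute x→r, Dx→(1/r')Dx; clear ⇒ L₀.
Derive L from L₀ (diff closure).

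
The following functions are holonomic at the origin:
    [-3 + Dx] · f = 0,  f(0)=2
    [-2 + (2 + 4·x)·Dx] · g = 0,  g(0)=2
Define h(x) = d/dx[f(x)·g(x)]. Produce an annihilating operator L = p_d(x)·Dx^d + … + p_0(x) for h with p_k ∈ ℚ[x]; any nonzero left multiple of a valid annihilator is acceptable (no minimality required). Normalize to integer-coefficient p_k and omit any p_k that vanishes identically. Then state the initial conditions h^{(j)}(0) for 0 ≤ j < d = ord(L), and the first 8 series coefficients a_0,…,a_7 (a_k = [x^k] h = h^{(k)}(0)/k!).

L = (7 + 24·x + 18·x^2) + (-2 - 7·x - 6·x^2)·Dx  (order 1).
h: a_k = 16, 56, 96, 104, 88, 252/5, 192/5, -156/35, …
ICs: h(0) = 16.

f: a_k = 2, 6, 9, 9, 27/4, 81/20, 81/40, 243/280, …
g: a_k = 2, 2, -1, 1, -5/4, 7/4, -21/8, 33/8, …
f·g: L₀ = L_f ⊗_s L_g, ord ≤ 1·1.
Derive L from L₀ (diff closure).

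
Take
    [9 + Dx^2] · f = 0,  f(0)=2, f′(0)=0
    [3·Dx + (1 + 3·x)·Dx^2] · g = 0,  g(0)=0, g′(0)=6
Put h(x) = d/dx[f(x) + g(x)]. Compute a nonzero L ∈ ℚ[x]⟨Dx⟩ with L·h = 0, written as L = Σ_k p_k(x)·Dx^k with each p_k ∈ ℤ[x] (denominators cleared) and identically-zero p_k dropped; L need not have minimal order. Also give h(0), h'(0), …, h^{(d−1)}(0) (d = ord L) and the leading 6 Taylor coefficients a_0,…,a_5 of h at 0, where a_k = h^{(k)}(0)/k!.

f: a_k = 2, 0, -9, 0, 27/4, 0, …
g: a_k = 0, 6, -9, 18, -81/2, 486/5, …
L₀ := lclm(L_f,L_g); ord L₀ ≤ 2+2.
h=h₀': d/dx-closure on L₀ ⇒ L.
L = (63 + 54·x + 81·x^2) + (9 + 45·x + 81·x^2 + 81·x^3)·Dx + (7 + 6·x + 9·x^2)·Dx^2 + (1 + 5·x + 9·x^2 + 9·x^3)·Dx^3  (order 3).
h: a_k = 6, -36, 54, -135, 486, -29403/20, …
ICs: h(0) = 6, h′(0) = -36, h′′(0) = 108.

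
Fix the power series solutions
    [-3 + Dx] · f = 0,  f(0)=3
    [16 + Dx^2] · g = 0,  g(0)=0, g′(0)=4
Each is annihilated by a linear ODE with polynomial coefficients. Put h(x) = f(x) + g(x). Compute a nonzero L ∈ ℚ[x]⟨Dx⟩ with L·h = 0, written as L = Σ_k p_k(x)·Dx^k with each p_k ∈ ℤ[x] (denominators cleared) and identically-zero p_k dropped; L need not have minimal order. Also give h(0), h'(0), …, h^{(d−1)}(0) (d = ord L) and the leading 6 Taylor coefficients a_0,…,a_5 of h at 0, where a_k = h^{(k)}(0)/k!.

f: a_k = 3, 9, 27/2, 27/2, 81/8, 243/40, …
g: a_k = 0, 4, 0, -32/3, 0, 128/15, …
h₀=f+g: left-lcm gives L₀, ord ≤ 3.
L = -48 + 16·Dx - 3·Dx^2 + Dx^3  (order 3).
h: a_k = 3, 13, 27/2, 17/6, 81/8, 1753/120, …
ICs: h(0) = 3, h′(0) = 13, h′′(0) = 27.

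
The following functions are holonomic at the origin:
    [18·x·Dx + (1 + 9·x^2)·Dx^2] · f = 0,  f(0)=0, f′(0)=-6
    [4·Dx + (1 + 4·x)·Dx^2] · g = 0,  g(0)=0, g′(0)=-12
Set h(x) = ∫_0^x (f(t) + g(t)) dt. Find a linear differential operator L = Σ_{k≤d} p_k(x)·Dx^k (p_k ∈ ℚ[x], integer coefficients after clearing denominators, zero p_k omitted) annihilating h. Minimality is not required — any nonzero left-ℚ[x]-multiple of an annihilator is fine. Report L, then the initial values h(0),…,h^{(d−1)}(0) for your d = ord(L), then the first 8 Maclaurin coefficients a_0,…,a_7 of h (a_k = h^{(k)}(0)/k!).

L = (-36 - 432·x + 972·x^2 + 1296·x^3)·Dx^2 + (-25 - 72·x - 189·x^2 + 1944·x^3 + 2592·x^4)·Dx^3 + (-2 + x + 36·x^2 + 81·x^3 + 486·x^4 + 648·x^5)·Dx^4  (order 4).
h: a_k = 0, 0, -9, 8, -23/2, 192/5, -593/5, 2048/7, …
ICs: h(0) = 0, h′(0) = 0, h′′(0) = -18, h′′′(0) = 48.

f: a_k = 0, -6, 0, 18, 0, -486/5, 0, 4374/7, …
g: a_k = 0, -12, 24, -64, 192, -3072/5, 2048, -49152/7, …
Sum ⇒ L₀ = lclm(L_f,L_g) in ℚ(x)⟨Dx⟩.
Integrate: L := L₀·Dx.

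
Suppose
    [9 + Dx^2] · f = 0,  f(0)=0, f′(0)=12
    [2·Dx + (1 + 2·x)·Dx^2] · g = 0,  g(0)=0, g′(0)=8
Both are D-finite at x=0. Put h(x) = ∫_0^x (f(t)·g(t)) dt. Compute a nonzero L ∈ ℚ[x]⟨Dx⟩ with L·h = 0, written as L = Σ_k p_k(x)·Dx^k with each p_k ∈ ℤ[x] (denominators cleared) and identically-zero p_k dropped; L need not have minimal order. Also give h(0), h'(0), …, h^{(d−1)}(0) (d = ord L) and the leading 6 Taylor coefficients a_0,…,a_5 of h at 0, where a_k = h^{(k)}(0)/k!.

f: a_k = 0, 12, 0, -18, 0, 81/10, …
g: a_k = 0, 8, -8, 32/3, -16, 128/5, …
Product ⇒ symmetric product L₀, ord ≤ 4.
h=∫h₀ ⇒ L = L₀·Dx.
L = (63 + 1053·x + 3969·x^2 + 5832·x^3 + 2916·x^4)·Dx + (63 + 450·x + 972·x^2 + 648·x^3)·Dx^2 + (25 + 270·x + 918·x^2 + 1296·x^3 + 648·x^4)·Dx^3 + (7 + 50·x + 108·x^2 + 72·x^3)·Dx^4 + (2 + 17·x + 53·x^2 + 72·x^3 + 36·x^4)·Dx^5  (order 5).
h: a_k = 0, 0, 0, 32, -24, -16/5, …
ICs: h(0) = 0, h′(0) = 0, h′′(0) = 0, h′′′(0) = 192, h′′′′(0) = -576.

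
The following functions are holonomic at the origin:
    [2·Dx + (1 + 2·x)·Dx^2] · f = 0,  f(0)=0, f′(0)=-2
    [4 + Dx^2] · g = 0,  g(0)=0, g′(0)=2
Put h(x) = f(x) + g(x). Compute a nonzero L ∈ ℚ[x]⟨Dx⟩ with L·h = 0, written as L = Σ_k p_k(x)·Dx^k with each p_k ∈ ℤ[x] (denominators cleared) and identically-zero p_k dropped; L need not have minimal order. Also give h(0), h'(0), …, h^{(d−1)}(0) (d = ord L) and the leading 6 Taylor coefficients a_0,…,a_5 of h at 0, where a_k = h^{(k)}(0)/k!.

L = (56 + 32·x + 32·x^2)·Dx + (12 + 40·x + 48·x^2 + 32·x^3)·Dx^2 + (14 + 8·x + 8·x^2)·Dx^3 + (3 + 10·x + 12·x^2 + 8·x^3)·Dx^4  (order 4).
h: a_k = 0, 0, 2, -4, 4, -92/15, …
ICs: h(0) = 0, h′(0) = 0, h′′(0) = 4, h′′′(0) = -24.

f: a_k = 0, -2, 2, -8/3, 4, -32/5, …
g: a_k = 0, 2, 0, -4/3, 0, 4/15, …
Weyl lclm of L_f,L_g ⇒ L₀ (ord ≤ 4).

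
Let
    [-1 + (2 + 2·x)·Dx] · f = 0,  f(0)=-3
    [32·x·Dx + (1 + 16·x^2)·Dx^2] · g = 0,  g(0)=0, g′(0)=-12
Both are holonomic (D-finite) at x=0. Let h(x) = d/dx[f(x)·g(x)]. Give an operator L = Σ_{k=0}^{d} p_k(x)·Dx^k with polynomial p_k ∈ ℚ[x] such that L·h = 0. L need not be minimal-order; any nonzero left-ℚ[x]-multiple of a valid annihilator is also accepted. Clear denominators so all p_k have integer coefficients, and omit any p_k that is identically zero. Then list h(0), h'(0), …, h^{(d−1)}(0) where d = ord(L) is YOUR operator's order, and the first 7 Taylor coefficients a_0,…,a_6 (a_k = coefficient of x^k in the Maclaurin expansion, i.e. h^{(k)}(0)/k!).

f: a_k = -3, -3/2, 3/8, -3/16, 15/128, -21/256, 63/1024, …
g: a_k = 0, -12, 0, 64, 0, -3072/5, 0, …
h₀=f·g: eliminate ⇒ L₀, order ≤ 1·2.
Derive L from L₀ (diff closure).
L = (125 + 640·x - 5728·x^2 - 6144·x^3 - 768·x^4) + (268 + 1164·x - 10368·x^2 - 29696·x^3 - 21504·x^4 - 3072·x^5)·Dx + (12 - 232·x - 372·x^2 - 4096·x^3 - 9088·x^4 - 6144·x^5 - 1024·x^6)·Dx^2  (order 2).
h: a_k = 36, 36, -1179/2, -375, 298527/32, 874161/160, -190747479/1280, …
ICs: h(0) = 36, h′(0) = 36.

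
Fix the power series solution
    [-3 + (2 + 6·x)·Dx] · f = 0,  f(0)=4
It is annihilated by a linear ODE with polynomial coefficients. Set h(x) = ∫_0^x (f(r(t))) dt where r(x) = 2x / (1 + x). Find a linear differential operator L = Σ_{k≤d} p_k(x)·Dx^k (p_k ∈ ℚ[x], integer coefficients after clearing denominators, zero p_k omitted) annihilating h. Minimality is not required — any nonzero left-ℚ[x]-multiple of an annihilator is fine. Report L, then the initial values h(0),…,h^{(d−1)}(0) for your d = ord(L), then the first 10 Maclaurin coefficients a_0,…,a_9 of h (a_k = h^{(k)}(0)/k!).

f: a_k = 4, 6, -9/2, 27/4, -405/32, 1701/64, -15309/256, 72171/512, -2814669/8192, 14073345/16384, …
Change of var in L_f (x↦r) gives L₀.
h=∫h₀ ⇒ L = L₀·Dx.
L = -3·Dx + (1 + 8·x + 7·x^2)·Dx^2  (order 2).
h: a_k = 0, 4, 6, -10, 51/2, -861/10, 1379/4, -6141/4, 234975/32, -3549407/96, …
ICs: h(0) = 0, h′(0) = 4.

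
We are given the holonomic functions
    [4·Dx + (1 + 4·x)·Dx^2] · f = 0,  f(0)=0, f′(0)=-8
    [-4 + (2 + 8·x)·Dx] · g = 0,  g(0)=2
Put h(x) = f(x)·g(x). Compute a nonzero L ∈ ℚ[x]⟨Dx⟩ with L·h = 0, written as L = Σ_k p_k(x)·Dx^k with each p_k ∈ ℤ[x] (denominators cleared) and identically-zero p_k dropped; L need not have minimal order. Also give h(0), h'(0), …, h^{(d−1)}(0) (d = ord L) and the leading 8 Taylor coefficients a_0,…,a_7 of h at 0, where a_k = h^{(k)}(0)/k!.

f: a_k = 0, -8, 16, -128/3, 128, -2048/5, 4096/3, -32768/7, …
g: a_k = 2, 4, -4, 8, -20, 56, -168, 528, …
h₀=f·g: eliminate ⇒ L₀, order ≤ 2·1.
L = 4 + (1 + 8·x + 16·x^2)·Dx^2  (order 2).
h: a_k = 0, -16, 0, 32/3, -128/3, 2272/15, -7936/15, 194752/105, …
ICs: h(0) = 0, h′(0) = -16.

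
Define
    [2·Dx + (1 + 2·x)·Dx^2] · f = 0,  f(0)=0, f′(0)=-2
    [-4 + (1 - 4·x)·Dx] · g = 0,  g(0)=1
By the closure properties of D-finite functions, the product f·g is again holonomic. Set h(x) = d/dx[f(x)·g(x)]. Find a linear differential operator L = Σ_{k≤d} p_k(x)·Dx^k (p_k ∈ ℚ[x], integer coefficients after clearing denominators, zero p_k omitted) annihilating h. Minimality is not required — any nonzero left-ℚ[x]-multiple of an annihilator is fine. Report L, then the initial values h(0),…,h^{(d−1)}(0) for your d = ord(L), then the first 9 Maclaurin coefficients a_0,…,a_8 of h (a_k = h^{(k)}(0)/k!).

f: a_k = 0, -2, 2, -8/3, 4, -32/5, 32/3, -128/7, 32, …
g: a_k = 1, 4, 16, 64, 256, 1024, 4096, 16384, 65536, …
Product ⇒ symmetric product L₀, ord ≤ 2.
h₀' ⇒ L via d/dx closure of L₀.
L = 32 + (8 + 40·x)·Dx + (-1 + 2·x + 8·x^2)·Dx^2  (order 2).
h: a_k = -2, -12, -80, -1232/3, -6256/3, -49728/5, -232704/5, -7437568/35, -33486976/35, …
ICs: h(0) = -2, h′(0) = -12.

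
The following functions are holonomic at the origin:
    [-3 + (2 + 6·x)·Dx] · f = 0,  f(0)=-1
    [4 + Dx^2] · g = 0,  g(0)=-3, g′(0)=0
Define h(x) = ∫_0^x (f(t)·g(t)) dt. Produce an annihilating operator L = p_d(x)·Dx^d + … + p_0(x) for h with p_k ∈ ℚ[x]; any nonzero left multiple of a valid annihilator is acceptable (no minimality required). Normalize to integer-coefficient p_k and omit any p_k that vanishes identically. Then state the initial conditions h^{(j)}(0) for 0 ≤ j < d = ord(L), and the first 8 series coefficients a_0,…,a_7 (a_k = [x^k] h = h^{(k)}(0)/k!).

L = (43 + 96·x + 144·x^2)·Dx + (-12 - 36·x)·Dx^2 + (4 + 24·x + 36·x^2)·Dx^3  (order 3).
h: a_k = 0, 3, 9/4, -25/8, -63/64, -19/128, 1093/512, -435961/107520, …
ICs: h(0) = 0, h′(0) = 3, h′′(0) = 9/2.

f: a_k = -1, -3/2, 9/8, -27/16, 405/128, -1701/256, 15309/1024, -72171/2048, …
g: a_k = -3, 0, 6, 0, -2, 0, 4/15, 0, …
Product ⇒ symmetric product L₀, ord ≤ 2.
h=∫₀ˣh₀: take L = L₀·Dx.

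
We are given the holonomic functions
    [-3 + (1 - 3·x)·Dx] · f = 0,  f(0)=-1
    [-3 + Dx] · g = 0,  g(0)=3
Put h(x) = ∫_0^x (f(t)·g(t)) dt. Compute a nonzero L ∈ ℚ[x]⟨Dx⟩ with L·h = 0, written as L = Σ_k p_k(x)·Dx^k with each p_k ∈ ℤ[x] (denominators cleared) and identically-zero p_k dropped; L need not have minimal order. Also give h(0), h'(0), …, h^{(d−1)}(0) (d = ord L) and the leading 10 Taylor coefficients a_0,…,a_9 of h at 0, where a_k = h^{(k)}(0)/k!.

L = (6 - 9·x)·Dx + (-1 + 3·x)·Dx^2  (order 2).
h: a_k = 0, -3, -9, -45/2, -54, -1053/8, -13203/40, -475551/560, -499365/224, -26633043/4480, …
ICs: h(0) = 0, h′(0) = -3.

f: a_k = -1, -3, -9, -27, -81, -243, -729, -2187, -6561, -19683, …
g: a_k = 3, 9, 27/2, 27/2, 81/8, 243/40, 243/80, 729/560, 2187/4480, 729/4480, …
Product ⇒ symmetric product L₀, ord ≤ 1.
h=∫h₀ ⇒ L = L₀·Dx.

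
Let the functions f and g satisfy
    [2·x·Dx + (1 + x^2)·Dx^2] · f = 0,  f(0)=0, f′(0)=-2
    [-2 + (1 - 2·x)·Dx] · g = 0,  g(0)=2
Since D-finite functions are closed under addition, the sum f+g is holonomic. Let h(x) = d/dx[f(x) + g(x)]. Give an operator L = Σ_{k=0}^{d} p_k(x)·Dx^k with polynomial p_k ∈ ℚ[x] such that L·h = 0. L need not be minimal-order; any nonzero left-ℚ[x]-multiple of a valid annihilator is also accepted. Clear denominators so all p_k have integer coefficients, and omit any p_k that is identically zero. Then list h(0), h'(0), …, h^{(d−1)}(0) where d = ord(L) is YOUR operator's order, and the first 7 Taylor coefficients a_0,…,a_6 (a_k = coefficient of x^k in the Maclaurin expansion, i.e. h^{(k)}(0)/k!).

L = (4 - 32·x - 12·x^2) + (-13 + 4·x - 25·x^2 - 12·x^3)·Dx + (2 - 3·x - 3·x^3 - 2·x^4)·Dx^2  (order 2).
h: a_k = 2, 16, 50, 128, 318, 768, 1794, …
ICs: h(0) = 2, h′(0) = 16.

f: a_k = 0, -2, 0, 2/3, 0, -2/5, 0, …
g: a_k = 2, 4, 8, 16, 32, 64, 128, …
Weyl lclm of L_f,L_g ⇒ L₀ (ord ≤ 3).
h₀' ⇒ L via d/dx closure of L₀.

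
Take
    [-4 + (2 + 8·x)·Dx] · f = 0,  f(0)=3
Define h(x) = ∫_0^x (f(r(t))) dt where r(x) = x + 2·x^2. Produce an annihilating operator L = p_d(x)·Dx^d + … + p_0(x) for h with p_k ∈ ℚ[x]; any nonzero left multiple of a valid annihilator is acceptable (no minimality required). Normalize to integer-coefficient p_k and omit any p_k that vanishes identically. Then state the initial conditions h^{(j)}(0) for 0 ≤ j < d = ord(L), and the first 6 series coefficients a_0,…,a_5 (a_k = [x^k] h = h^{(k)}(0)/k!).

f: a_k = 3, 6, -6, 12, -30, 84, …
h₀=f(r): pull back L_f along r ⇒ L₀.
Integrate: L := L₀·Dx.
L = (-2 - 8·x)·Dx + (1 + 4·x + 8·x^2)·Dx^2  (order 2).
h: a_k = 0, 3, 3, 2, -3, 18/5, …
ICs: h(0) = 0, h′(0) = 3.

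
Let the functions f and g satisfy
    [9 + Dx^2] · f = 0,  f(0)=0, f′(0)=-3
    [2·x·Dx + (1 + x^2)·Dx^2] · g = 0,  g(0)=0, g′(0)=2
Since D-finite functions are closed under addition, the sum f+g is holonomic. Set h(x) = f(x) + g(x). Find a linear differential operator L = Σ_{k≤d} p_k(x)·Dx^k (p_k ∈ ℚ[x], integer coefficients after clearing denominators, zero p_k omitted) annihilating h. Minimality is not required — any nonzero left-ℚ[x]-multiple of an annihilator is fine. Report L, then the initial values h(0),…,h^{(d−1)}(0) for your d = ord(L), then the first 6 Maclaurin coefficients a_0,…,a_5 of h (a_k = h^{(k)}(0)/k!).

f: a_k = 0, -3, 0, 9/2, 0, -81/40, …
g: a_k = 0, 2, 0, -2/3, 0, 2/5, …
Sum ⇒ L₀ = lclm(L_f,L_g) in ℚ(x)⟨Dx⟩.
L = (-54·x + 540·x^3 + 162·x^5)·Dx + (63 + 279·x^2 + 297·x^4 + 81·x^6)·Dx^2 + (-6·x + 60·x^3 + 18·x^5)·Dx^3 + (7 + 31·x^2 + 33·x^4 + 9·x^6)·Dx^4  (order 4).
h: a_k = 0, -1, 0, 23/6, 0, -13/8, …
ICs: h(0) = 0, h′(0) = -1, h′′(0) = 0, h′′′(0) = 23.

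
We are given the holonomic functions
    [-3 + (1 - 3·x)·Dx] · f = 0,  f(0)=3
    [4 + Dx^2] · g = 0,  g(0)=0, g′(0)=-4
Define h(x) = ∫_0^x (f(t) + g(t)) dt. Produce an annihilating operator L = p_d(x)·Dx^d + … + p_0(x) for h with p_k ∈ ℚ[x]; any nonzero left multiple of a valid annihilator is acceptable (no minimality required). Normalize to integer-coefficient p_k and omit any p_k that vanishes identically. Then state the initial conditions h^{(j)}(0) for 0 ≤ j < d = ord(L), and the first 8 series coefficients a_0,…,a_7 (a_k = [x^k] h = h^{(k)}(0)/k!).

L = (348 - 144·x + 216·x^2)·Dx + (-44 + 180·x - 216·x^2 + 216·x^3)·Dx^2 + (87 - 36·x + 54·x^2)·Dx^3 + (-11 + 45·x - 54·x^2 + 54·x^3)·Dx^4  (order 4).
h: a_k = 0, 3, 5/2, 9, 251/12, 243/5, 10927/90, 2187/7, …
ICs: h(0) = 0, h′(0) = 3, h′′(0) = 5, h′′′(0) = 54.

f: a_k = 3, 9, 27, 81, 243, 729, 2187, 6561, …
g: a_k = 0, -4, 0, 8/3, 0, -8/15, 0, 16/315, …
L₀ := lclm(L_f,L_g); ord L₀ ≤ 1+2.
h=∫h₀ ⇒ L = L₀·Dx.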